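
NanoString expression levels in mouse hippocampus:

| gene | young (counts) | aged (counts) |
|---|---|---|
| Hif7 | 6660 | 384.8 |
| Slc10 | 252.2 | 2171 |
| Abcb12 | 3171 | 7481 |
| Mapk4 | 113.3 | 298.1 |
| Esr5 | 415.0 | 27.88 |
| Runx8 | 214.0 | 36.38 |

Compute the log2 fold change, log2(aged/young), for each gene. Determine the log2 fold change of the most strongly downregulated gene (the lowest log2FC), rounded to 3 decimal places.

-4.113

log2(384.8/6660) = -4.113  (Hif7)
log2(2171/252.2) = 3.106  (Slc10)
log2(7481/3171) = 1.238  (Abcb12)
log2(298.1/113.3) = 1.396  (Mapk4)
log2(27.88/415.0) = -3.896  (Esr5)
log2(36.38/214.0) = -2.556  (Runx8)
Hif7 is most strongly downregulated.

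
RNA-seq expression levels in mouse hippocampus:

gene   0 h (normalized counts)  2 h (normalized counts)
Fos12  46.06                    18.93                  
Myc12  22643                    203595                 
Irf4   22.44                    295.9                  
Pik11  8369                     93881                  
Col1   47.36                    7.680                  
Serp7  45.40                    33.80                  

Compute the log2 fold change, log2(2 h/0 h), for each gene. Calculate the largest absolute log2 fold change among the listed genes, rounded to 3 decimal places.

log2(18.93/46.06) = -1.283  (Fos12)
log2(203595/22643) = 3.169  (Myc12)
log2(295.9/22.44) = 3.721  (Irf4)
log2(93881/8369) = 3.488  (Pik11)
log2(7.680/47.36) = -2.624  (Col1)
log2(33.80/45.40) = -0.426  (Serp7)
The largest magnitude belongs to Irf4.

3.721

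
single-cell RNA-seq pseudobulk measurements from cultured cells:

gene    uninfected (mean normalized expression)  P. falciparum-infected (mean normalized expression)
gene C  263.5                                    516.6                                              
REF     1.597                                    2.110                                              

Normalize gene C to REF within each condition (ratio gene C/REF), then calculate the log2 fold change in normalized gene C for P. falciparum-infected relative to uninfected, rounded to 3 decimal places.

0.569

gene C/REF (uninfected) = 263.5 / 1.597 = 165
gene C/REF (P. falciparum-infected) = 516.6 / 2.110 = 244.83
Fold change = 244.83 / 165 = 1.4839
log2(1.4839) = 0.5694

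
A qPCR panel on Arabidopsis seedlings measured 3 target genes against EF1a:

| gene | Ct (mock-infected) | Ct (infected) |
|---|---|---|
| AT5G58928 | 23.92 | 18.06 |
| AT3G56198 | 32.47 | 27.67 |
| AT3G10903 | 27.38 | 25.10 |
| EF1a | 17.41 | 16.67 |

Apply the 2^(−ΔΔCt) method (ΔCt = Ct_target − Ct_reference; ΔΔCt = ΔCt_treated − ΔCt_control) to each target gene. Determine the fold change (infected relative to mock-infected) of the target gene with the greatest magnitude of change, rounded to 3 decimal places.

AT5G58928: ΔΔCt = (18.06−16.67) − (23.92−17.41) = 1.39 − 6.51 = -5.12; fold change = 2^5.12 = 34.776
AT3G56198: ΔΔCt = (27.67−16.67) − (32.47−17.41) = 11.00 − 15.06 = -4.06; fold change = 2^4.06 = 16.679
AT3G10903: ΔΔCt = (25.10−16.67) − (27.38−17.41) = 8.43 − 9.97 = -1.54; fold change = 2^1.54 = 2.908
AT5G58928 has the largest |ΔΔCt| = 5.12.

34.776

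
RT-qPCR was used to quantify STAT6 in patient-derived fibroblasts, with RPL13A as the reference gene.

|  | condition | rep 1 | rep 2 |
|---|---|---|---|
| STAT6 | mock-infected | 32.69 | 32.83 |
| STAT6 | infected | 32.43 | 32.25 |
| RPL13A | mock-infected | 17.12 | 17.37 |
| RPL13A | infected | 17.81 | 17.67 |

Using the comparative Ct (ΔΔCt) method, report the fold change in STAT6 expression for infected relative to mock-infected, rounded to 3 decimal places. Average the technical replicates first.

Mean Ct: STAT6 mock-infected 32.760; STAT6 infected 32.340; RPL13A mock-infected 17.245; RPL13A infected 17.740
ΔCt(mock-infected) = 32.760 − 17.245 = 15.515
ΔCt(infected) = 32.340 − 17.740 = 14.600
ΔΔCt = 14.600 − 15.515 = -0.915
Fold change = 2^(−(-0.915)) = 2^0.915 = 1.8856

1.886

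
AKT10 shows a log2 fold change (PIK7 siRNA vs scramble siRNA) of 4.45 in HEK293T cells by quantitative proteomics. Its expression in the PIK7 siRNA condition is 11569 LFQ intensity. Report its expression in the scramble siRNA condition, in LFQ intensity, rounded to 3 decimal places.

529.313

Fold change = 2^(4.45) = 21.8566
scramble siRNA expression = 11569 / 21.8566 = 529.313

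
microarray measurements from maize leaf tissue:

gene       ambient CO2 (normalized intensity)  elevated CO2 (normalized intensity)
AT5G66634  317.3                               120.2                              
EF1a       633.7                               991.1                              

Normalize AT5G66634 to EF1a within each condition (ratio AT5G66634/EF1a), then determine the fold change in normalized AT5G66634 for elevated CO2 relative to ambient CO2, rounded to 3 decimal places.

0.242

AT5G66634/EF1a (ambient CO2) = 317.3 / 633.7 = 0.50071
AT5G66634/EF1a (elevated CO2) = 120.2 / 991.1 = 0.12128
Fold change = 0.12128 / 0.50071 = 0.2422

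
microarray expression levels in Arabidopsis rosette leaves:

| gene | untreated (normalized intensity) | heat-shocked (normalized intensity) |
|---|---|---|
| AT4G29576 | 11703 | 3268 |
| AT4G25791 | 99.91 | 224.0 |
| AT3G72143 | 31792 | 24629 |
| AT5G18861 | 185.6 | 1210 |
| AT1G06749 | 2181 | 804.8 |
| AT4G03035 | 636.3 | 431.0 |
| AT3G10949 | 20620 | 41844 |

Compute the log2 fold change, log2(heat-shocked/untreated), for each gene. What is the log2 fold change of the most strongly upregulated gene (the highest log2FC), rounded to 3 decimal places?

2.705

log2(3268/11703) = -1.840  (AT4G29576)
log2(224.0/99.91) = 1.165  (AT4G25791)
log2(24629/31792) = -0.368  (AT3G72143)
log2(1210/185.6) = 2.705  (AT5G18861)
log2(804.8/2181) = -1.438  (AT1G06749)
log2(431.0/636.3) = -0.562  (AT4G03035)
log2(41844/20620) = 1.021  (AT3G10949)
AT5G18861 is most strongly upregulated.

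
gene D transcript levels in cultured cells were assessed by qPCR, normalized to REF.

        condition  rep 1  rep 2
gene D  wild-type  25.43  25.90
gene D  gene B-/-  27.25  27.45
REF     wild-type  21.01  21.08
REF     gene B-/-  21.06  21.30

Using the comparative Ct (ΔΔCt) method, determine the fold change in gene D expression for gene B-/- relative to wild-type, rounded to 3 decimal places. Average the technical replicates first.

Mean Ct: gene D wild-type 25.665; gene D gene B-/- 27.350; REF wild-type 21.045; REF gene B-/- 21.180
ΔCt(wild-type) = 25.665 − 21.045 = 4.620
ΔCt(gene B-/-) = 27.350 − 21.180 = 6.170
ΔΔCt = 6.170 − 4.620 = 1.550
Fold change = 2^(−1.550) = 0.3415

0.342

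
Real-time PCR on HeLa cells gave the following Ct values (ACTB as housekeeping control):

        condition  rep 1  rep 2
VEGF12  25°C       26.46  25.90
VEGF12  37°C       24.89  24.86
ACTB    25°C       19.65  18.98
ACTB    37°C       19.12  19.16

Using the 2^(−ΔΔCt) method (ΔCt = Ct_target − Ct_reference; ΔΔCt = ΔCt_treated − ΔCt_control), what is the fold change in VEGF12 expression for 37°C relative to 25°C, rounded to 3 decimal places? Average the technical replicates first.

Mean Ct: VEGF12 25°C 26.180; VEGF12 37°C 24.875; ACTB 25°C 19.315; ACTB 37°C 19.140
ΔCt(25°C) = 26.180 − 19.315 = 6.865
ΔCt(37°C) = 24.875 − 19.140 = 5.735
ΔΔCt = 5.735 − 6.865 = -1.130
Fold change = 2^(−(-1.130)) = 2^1.130 = 2.1886

2.189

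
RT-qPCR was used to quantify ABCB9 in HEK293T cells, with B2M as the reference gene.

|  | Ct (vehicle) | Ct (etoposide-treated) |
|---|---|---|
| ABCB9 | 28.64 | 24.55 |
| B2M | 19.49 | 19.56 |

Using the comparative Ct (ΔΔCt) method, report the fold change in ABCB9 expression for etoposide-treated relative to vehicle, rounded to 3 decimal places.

ΔCt(vehicle) = 28.640 − 19.490 = 9.150
ΔCt(etoposide-treated) = 24.550 − 19.560 = 4.990
ΔΔCt = 4.990 − 9.150 = -4.160
Fold change = 2^(−(-4.160)) = 2^4.160 = 17.8766

17.877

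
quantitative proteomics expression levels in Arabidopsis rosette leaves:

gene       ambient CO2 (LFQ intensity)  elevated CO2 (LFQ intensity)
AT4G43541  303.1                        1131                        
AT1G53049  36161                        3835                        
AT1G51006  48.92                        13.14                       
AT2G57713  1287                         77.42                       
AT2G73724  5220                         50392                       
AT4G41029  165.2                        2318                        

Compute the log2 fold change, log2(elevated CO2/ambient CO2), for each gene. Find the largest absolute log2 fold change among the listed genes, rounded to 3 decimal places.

log2(1131/303.1) = 1.900  (AT4G43541)
log2(3835/36161) = -3.237  (AT1G53049)
log2(13.14/48.92) = -1.896  (AT1G51006)
log2(77.42/1287) = -4.055  (AT2G57713)
log2(50392/5220) = 3.271  (AT2G73724)
log2(2318/165.2) = 3.811  (AT4G41029)
The largest magnitude belongs to AT2G57713.

4.055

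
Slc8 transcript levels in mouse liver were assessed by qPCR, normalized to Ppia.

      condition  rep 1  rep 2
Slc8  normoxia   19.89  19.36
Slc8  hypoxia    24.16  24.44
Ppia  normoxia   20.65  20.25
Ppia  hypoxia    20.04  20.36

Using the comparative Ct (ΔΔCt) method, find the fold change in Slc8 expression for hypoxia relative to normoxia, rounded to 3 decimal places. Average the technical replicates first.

Mean Ct: Slc8 normoxia 19.625; Slc8 hypoxia 24.300; Ppia normoxia 20.450; Ppia hypoxia 20.200
ΔCt(normoxia) = 19.625 − 20.450 = -0.825
ΔCt(hypoxia) = 24.300 − 20.200 = 4.100
ΔΔCt = 4.100 − (-0.825) = 4.925
Fold change = 2^(−4.925) = 0.0329

0.033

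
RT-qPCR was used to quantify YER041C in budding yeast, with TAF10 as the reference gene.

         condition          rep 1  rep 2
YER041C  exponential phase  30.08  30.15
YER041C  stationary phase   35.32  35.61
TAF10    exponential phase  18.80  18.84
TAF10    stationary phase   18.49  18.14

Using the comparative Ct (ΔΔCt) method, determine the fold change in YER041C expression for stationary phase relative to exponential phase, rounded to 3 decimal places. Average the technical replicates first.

Mean Ct: YER041C exponential phase 30.115; YER041C stationary phase 35.465; TAF10 exponential phase 18.820; TAF10 stationary phase 18.315
ΔCt(exponential phase) = 30.115 − 18.820 = 11.295
ΔCt(stationary phase) = 35.465 − 18.315 = 17.150
ΔΔCt = 17.150 − 11.295 = 5.855
Fold change = 2^(−5.855) = 0.0173

0.017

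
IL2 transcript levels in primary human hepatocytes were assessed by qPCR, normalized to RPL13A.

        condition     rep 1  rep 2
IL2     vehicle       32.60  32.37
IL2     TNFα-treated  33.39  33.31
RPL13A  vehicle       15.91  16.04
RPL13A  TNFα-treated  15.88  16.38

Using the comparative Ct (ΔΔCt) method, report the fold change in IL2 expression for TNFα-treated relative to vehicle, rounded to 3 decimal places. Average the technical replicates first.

0.611

Mean Ct: IL2 vehicle 32.485; IL2 TNFα-treated 33.350; RPL13A vehicle 15.975; RPL13A TNFα-treated 16.130
ΔCt(vehicle) = 32.485 − 15.975 = 16.510
ΔCt(TNFα-treated) = 33.350 − 16.130 = 17.220
ΔΔCt = 17.220 − 16.510 = 0.710
Fold change = 2^(−0.710) = 0.6113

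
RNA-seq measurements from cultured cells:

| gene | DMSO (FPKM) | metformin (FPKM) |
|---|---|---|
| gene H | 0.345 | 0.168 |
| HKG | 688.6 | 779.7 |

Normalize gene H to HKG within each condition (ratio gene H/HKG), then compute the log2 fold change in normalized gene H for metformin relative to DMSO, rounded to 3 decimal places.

gene H/HKG (DMSO) = 0.345 / 688.6 = 0.00050102
gene H/HKG (metformin) = 0.168 / 779.7 = 0.00021547
Fold change = 0.00021547 / 0.00050102 = 0.4301
log2(0.4301) = -1.2174

-1.217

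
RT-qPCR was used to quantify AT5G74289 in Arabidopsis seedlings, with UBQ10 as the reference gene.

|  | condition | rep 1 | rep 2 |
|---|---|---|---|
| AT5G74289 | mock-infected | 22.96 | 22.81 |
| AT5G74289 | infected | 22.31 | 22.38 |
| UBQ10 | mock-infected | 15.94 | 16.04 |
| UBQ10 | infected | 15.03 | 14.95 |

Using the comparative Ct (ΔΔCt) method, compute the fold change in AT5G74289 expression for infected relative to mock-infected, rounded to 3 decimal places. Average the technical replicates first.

0.727

Mean Ct: AT5G74289 mock-infected 22.885; AT5G74289 infected 22.345; UBQ10 mock-infected 15.990; UBQ10 infected 14.990
ΔCt(mock-infected) = 22.885 − 15.990 = 6.895
ΔCt(infected) = 22.345 − 14.990 = 7.355
ΔΔCt = 7.355 − 6.895 = 0.460
Fold change = 2^(−0.460) = 0.7270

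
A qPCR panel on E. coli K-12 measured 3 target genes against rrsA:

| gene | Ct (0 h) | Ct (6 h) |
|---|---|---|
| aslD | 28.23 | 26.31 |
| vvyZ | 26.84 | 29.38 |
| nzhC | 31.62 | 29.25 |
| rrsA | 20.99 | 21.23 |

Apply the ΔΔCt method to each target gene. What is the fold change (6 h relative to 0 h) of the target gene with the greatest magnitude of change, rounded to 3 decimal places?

6.105

aslD: ΔΔCt = (26.31−21.23) − (28.23−20.99) = 5.08 − 7.24 = -2.16; fold change = 2^2.16 = 4.469
vvyZ: ΔΔCt = (29.38−21.23) − (26.84−20.99) = 8.15 − 5.85 = 2.30; fold change = 2^-2.30 = 0.203
nzhC: ΔΔCt = (29.25−21.23) − (31.62−20.99) = 8.02 − 10.63 = -2.61; fold change = 2^2.61 = 6.105
nzhC has the largest |ΔΔCt| = 2.61.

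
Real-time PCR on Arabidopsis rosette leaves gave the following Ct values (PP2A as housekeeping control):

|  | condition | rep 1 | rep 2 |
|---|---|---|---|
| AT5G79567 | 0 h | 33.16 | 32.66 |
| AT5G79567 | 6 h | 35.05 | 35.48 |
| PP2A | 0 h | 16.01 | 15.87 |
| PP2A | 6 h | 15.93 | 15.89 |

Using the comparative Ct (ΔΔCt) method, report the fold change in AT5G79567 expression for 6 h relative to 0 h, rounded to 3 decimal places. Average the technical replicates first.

Mean Ct: AT5G79567 0 h 32.910; AT5G79567 6 h 35.265; PP2A 0 h 15.940; PP2A 6 h 15.910
ΔCt(0 h) = 32.910 − 15.940 = 16.970
ΔCt(6 h) = 35.265 − 15.910 = 19.355
ΔΔCt = 19.355 − 16.970 = 2.385
Fold change = 2^(−2.385) = 0.1914

0.191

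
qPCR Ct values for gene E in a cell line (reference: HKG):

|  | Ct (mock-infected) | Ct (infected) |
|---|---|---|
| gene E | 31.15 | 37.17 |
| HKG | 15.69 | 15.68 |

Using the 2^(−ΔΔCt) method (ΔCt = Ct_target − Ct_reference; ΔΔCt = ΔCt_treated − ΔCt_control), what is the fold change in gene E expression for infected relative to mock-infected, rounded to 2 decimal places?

0.02

ΔCt(mock-infected) = 31.150 − 15.690 = 15.460
ΔCt(infected) = 37.170 − 15.680 = 21.490
ΔΔCt = 21.490 − 15.460 = 6.030
Fold change = 2^(−6.030) = 0.015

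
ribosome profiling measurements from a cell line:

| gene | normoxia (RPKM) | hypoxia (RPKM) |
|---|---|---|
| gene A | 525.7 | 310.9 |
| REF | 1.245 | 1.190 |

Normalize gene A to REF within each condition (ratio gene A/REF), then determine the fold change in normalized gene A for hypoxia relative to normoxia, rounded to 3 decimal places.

0.619

gene A/REF (normoxia) = 525.7 / 1.245 = 422.25
gene A/REF (hypoxia) = 310.9 / 1.190 = 261.26
Fold change = 261.26 / 422.25 = 0.6187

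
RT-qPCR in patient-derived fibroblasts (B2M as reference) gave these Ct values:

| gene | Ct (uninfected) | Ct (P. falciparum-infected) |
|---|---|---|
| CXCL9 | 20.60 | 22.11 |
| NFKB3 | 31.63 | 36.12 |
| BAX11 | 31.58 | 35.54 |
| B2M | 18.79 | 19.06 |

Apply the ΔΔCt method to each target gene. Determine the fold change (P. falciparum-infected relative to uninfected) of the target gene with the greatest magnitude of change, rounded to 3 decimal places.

0.054

CXCL9: ΔΔCt = (22.11−19.06) − (20.60−18.79) = 3.05 − 1.81 = 1.24; fold change = 2^-1.24 = 0.423
NFKB3: ΔΔCt = (36.12−19.06) − (31.63−18.79) = 17.06 − 12.84 = 4.22; fold change = 2^-4.22 = 0.054
BAX11: ΔΔCt = (35.54−19.06) − (31.58−18.79) = 16.48 − 12.79 = 3.69; fold change = 2^-3.69 = 0.077
NFKB3 has the largest |ΔΔCt| = 4.22.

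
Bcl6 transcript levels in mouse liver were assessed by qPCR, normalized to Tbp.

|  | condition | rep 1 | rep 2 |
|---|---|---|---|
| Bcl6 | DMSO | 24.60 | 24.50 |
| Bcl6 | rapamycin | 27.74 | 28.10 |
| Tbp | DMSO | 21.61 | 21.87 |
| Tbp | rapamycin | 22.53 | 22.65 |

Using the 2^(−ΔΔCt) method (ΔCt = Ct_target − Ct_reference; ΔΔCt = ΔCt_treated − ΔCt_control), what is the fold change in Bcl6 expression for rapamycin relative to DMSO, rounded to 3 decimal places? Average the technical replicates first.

Mean Ct: Bcl6 DMSO 24.550; Bcl6 rapamycin 27.920; Tbp DMSO 21.740; Tbp rapamycin 22.590
ΔCt(DMSO) = 24.550 − 21.740 = 2.810
ΔCt(rapamycin) = 27.920 − 22.590 = 5.330
ΔΔCt = 5.330 − 2.810 = 2.520
Fold change = 2^(−2.520) = 0.1743

0.174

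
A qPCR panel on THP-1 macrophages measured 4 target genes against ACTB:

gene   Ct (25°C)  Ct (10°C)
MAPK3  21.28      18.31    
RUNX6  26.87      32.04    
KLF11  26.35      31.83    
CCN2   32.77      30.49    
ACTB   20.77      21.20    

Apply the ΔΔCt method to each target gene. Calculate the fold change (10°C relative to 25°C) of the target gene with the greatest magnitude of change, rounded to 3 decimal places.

0.030

MAPK3: ΔΔCt = (18.31−21.20) − (21.28−20.77) = -2.89 − 0.51 = -3.40; fold change = 2^3.40 = 10.556
RUNX6: ΔΔCt = (32.04−21.20) − (26.87−20.77) = 10.84 − 6.10 = 4.74; fold change = 2^-4.74 = 0.037
KLF11: ΔΔCt = (31.83−21.20) − (26.35−20.77) = 10.63 − 5.58 = 5.05; fold change = 2^-5.05 = 0.030
CCN2: ΔΔCt = (30.49−21.20) − (32.77−20.77) = 9.29 − 12.00 = -2.71; fold change = 2^2.71 = 6.543
KLF11 has the largest |ΔΔCt| = 5.05.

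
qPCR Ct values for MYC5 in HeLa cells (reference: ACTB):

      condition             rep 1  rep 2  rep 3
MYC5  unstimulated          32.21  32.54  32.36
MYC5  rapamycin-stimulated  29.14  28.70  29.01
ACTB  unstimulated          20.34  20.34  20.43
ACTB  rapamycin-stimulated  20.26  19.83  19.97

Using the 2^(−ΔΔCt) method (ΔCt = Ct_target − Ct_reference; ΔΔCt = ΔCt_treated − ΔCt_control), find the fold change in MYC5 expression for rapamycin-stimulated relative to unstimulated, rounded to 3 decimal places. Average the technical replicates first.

Mean Ct: MYC5 unstimulated 32.370; MYC5 rapamycin-stimulated 28.950; ACTB unstimulated 20.370; ACTB rapamycin-stimulated 20.020
ΔCt(unstimulated) = 32.370 − 20.370 = 12.000
ΔCt(rapamycin-stimulated) = 28.950 − 20.020 = 8.930
ΔΔCt = 8.930 − 12.000 = -3.070
Fold change = 2^(−(-3.070)) = 2^3.070 = 8.3977

8.398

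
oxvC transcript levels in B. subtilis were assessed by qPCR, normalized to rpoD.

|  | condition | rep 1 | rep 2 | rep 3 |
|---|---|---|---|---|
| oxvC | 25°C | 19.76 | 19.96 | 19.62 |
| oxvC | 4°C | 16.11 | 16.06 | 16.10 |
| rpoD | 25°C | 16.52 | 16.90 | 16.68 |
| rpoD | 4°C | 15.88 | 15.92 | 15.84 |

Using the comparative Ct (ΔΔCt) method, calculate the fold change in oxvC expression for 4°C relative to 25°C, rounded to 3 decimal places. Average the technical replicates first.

Mean Ct: oxvC 25°C 19.780; oxvC 4°C 16.090; rpoD 25°C 16.700; rpoD 4°C 15.880
ΔCt(25°C) = 19.780 − 16.700 = 3.080
ΔCt(4°C) = 16.090 − 15.880 = 0.210
ΔΔCt = 0.210 − 3.080 = -2.870
Fold change = 2^(−(-2.870)) = 2^2.870 = 7.3107

7.311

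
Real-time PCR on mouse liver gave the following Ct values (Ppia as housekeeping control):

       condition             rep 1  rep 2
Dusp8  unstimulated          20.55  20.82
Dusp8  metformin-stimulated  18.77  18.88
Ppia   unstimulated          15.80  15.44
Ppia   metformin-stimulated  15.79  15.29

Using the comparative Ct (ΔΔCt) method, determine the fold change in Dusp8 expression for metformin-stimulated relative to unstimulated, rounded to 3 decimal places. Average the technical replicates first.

Mean Ct: Dusp8 unstimulated 20.685; Dusp8 metformin-stimulated 18.825; Ppia unstimulated 15.620; Ppia metformin-stimulated 15.540
ΔCt(unstimulated) = 20.685 − 15.620 = 5.065
ΔCt(metformin-stimulated) = 18.825 − 15.540 = 3.285
ΔΔCt = 3.285 − 5.065 = -1.780
Fold change = 2^(−(-1.780)) = 2^1.780 = 3.4343

3.434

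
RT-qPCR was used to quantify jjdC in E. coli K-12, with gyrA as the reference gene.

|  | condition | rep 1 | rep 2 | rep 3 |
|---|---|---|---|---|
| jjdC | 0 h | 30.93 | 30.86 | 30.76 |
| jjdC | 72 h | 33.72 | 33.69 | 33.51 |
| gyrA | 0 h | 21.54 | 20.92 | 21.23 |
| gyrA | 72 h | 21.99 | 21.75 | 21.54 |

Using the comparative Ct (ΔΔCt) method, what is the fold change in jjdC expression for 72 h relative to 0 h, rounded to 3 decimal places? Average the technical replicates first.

Mean Ct: jjdC 0 h 30.850; jjdC 72 h 33.640; gyrA 0 h 21.230; gyrA 72 h 21.760
ΔCt(0 h) = 30.850 − 21.230 = 9.620
ΔCt(72 h) = 33.640 − 21.760 = 11.880
ΔΔCt = 11.880 − 9.620 = 2.260
Fold change = 2^(−2.260) = 0.2088

0.209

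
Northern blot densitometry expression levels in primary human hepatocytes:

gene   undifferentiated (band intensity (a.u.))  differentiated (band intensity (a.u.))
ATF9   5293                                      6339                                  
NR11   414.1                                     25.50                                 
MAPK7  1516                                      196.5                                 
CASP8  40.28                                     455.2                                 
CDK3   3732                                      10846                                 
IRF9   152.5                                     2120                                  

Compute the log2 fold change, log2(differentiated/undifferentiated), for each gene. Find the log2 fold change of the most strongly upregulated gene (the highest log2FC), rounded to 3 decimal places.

log2(6339/5293) = 0.260  (ATF9)
log2(25.50/414.1) = -4.021  (NR11)
log2(196.5/1516) = -2.948  (MAPK7)
log2(455.2/40.28) = 3.498  (CASP8)
log2(10846/3732) = 1.539  (CDK3)
log2(2120/152.5) = 3.797  (IRF9)
IRF9 is most strongly upregulated.

3.797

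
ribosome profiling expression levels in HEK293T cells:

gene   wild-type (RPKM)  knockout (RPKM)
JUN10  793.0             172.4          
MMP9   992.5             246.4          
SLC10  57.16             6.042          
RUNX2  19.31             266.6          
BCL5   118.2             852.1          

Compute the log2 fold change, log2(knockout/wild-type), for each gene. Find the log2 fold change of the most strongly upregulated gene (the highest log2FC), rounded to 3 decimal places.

log2(172.4/793.0) = -2.202  (JUN10)
log2(246.4/992.5) = -2.010  (MMP9)
log2(6.042/57.16) = -3.242  (SLC10)
log2(266.6/19.31) = 3.787  (RUNX2)
log2(852.1/118.2) = 2.850  (BCL5)
RUNX2 is most strongly upregulated.

3.787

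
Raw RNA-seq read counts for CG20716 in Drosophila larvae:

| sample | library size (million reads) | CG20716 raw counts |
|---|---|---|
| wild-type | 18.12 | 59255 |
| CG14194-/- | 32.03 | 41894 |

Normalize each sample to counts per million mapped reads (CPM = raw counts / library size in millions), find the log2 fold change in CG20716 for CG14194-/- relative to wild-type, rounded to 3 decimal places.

CPM(wild-type) = 59255 / 18.12 = 3270.1435
CPM(CG14194-/-) = 41894 / 32.03 = 1307.9613
Fold change = 1307.9613 / 3270.1435 = 0.39997
log2(0.39997) = -1.3220

-1.322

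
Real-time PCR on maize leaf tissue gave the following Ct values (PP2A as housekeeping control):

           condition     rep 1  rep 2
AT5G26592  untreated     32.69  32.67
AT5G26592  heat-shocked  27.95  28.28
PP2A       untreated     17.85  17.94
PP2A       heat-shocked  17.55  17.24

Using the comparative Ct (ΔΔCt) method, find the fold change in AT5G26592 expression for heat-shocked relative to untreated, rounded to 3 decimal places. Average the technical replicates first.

Mean Ct: AT5G26592 untreated 32.680; AT5G26592 heat-shocked 28.115; PP2A untreated 17.895; PP2A heat-shocked 17.395
ΔCt(untreated) = 32.680 − 17.895 = 14.785
ΔCt(heat-shocked) = 28.115 − 17.395 = 10.720
ΔΔCt = 10.720 − 14.785 = -4.065
Fold change = 2^(−(-4.065)) = 2^4.065 = 16.7374

16.737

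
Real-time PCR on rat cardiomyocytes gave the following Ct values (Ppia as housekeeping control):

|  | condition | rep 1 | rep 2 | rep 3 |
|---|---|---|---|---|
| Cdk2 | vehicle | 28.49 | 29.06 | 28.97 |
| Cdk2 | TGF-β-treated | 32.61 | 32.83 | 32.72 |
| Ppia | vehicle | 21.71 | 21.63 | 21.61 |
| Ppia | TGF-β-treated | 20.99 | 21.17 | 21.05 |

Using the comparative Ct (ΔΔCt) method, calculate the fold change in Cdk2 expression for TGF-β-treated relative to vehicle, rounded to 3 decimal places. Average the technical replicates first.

Mean Ct: Cdk2 vehicle 28.840; Cdk2 TGF-β-treated 32.720; Ppia vehicle 21.650; Ppia TGF-β-treated 21.070
ΔCt(vehicle) = 28.840 − 21.650 = 7.190
ΔCt(TGF-β-treated) = 32.720 − 21.070 = 11.650
ΔΔCt = 11.650 − 7.190 = 4.460
Fold change = 2^(−4.460) = 0.0454

0.045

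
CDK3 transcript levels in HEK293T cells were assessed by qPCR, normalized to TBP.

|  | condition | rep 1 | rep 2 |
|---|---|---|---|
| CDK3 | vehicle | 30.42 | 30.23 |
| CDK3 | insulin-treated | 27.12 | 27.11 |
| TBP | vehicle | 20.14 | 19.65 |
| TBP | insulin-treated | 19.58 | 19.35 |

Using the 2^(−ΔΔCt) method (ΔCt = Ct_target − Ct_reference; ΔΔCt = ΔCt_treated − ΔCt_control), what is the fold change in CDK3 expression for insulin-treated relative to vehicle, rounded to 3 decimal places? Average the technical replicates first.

6.869

Mean Ct: CDK3 vehicle 30.325; CDK3 insulin-treated 27.115; TBP vehicle 19.895; TBP insulin-treated 19.465
ΔCt(vehicle) = 30.325 − 19.895 = 10.430
ΔCt(insulin-treated) = 27.115 − 19.465 = 7.650
ΔΔCt = 7.650 − 10.430 = -2.780
Fold change = 2^(−(-2.780)) = 2^2.780 = 6.8685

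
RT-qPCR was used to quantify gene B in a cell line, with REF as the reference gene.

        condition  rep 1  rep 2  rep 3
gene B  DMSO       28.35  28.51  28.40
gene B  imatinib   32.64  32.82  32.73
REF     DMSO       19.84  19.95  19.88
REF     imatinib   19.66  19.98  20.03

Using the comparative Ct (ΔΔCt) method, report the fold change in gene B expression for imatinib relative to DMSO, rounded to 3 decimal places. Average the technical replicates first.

0.050

Mean Ct: gene B DMSO 28.420; gene B imatinib 32.730; REF DMSO 19.890; REF imatinib 19.890
ΔCt(DMSO) = 28.420 − 19.890 = 8.530
ΔCt(imatinib) = 32.730 − 19.890 = 12.840
ΔΔCt = 12.840 − 8.530 = 4.310
Fold change = 2^(−4.310) = 0.0504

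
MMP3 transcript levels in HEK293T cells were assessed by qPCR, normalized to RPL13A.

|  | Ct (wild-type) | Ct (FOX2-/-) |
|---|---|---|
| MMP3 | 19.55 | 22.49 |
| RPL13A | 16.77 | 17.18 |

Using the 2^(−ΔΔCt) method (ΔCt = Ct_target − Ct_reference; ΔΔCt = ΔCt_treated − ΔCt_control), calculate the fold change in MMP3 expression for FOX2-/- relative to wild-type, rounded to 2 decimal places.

0.17

ΔCt(wild-type) = 19.550 − 16.770 = 2.780
ΔCt(FOX2-/-) = 22.490 − 17.180 = 5.310
ΔΔCt = 5.310 − 2.780 = 2.530
Fold change = 2^(−2.530) = 0.173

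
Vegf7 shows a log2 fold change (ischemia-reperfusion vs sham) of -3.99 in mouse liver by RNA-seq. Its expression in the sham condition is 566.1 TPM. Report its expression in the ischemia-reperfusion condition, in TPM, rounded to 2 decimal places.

Fold change = 2^(-3.99) = 0.0629
ischemia-reperfusion expression = 566.1 × 0.0629 = 35.63

35.63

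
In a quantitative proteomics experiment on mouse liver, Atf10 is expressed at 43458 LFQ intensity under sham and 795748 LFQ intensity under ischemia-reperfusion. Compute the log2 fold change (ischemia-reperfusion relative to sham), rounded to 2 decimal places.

Fold change = 795748 / 43458 = 18.3107
log2(18.3107) = 4.195

4.19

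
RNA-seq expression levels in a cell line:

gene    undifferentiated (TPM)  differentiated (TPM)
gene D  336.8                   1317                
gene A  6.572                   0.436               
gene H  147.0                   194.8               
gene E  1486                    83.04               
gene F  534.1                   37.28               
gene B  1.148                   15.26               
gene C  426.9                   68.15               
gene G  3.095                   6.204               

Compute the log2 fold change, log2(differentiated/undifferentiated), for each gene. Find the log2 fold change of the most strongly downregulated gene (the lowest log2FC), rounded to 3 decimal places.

-4.161

log2(1317/336.8) = 1.967  (gene D)
log2(0.436/6.572) = -3.914  (gene A)
log2(194.8/147.0) = 0.406  (gene H)
log2(83.04/1486) = -4.161  (gene E)
log2(37.28/534.1) = -3.841  (gene F)
log2(15.26/1.148) = 3.733  (gene B)
log2(68.15/426.9) = -2.647  (gene C)
log2(6.204/3.095) = 1.003  (gene G)
gene E is most strongly downregulated.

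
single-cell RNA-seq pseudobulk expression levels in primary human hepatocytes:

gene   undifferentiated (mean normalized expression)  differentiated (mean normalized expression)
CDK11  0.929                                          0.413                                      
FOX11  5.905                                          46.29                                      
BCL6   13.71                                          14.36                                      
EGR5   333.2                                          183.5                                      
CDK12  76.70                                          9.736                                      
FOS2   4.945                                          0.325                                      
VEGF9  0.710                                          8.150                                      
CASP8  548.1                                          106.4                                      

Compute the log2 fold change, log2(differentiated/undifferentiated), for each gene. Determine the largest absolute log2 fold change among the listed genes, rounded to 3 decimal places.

3.927

log2(0.413/0.929) = -1.170  (CDK11)
log2(46.29/5.905) = 2.971  (FOX11)
log2(14.36/13.71) = 0.067  (BCL6)
log2(183.5/333.2) = -0.861  (EGR5)
log2(9.736/76.70) = -2.978  (CDK12)
log2(0.325/4.945) = -3.927  (FOS2)
log2(8.150/0.710) = 3.521  (VEGF9)
log2(106.4/548.1) = -2.365  (CASP8)
The largest magnitude belongs to FOS2.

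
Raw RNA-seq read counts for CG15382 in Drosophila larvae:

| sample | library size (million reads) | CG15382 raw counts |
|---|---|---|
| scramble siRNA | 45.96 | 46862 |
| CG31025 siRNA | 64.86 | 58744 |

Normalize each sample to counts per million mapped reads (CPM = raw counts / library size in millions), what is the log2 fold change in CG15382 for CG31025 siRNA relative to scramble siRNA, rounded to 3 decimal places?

-0.171

CPM(scramble siRNA) = 46862 / 45.96 = 1019.6258
CPM(CG31025 siRNA) = 58744 / 64.86 = 905.7046
Fold change = 905.7046 / 1019.6258 = 0.88827
log2(0.88827) = -0.1709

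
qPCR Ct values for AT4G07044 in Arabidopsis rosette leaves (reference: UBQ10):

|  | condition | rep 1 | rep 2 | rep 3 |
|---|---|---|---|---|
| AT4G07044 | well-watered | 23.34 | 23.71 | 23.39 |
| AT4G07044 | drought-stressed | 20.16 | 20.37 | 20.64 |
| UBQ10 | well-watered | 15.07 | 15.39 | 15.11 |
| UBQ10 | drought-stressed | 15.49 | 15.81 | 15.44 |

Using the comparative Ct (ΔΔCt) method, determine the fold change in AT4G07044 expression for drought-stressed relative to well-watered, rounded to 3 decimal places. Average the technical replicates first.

Mean Ct: AT4G07044 well-watered 23.480; AT4G07044 drought-stressed 20.390; UBQ10 well-watered 15.190; UBQ10 drought-stressed 15.580
ΔCt(well-watered) = 23.480 − 15.190 = 8.290
ΔCt(drought-stressed) = 20.390 − 15.580 = 4.810
ΔΔCt = 4.810 − 8.290 = -3.480
Fold change = 2^(−(-3.480)) = 2^3.480 = 11.1579

11.158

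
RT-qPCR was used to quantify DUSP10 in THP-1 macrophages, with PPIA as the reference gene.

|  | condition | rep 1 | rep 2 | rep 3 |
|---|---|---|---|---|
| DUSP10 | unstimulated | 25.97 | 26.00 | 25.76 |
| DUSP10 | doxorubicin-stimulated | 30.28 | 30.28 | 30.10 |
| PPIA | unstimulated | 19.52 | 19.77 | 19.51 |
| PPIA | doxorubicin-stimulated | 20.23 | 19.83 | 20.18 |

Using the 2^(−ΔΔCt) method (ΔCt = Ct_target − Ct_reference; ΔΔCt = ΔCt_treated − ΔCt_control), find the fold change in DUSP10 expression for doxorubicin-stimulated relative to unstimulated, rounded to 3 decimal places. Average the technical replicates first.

0.070

Mean Ct: DUSP10 unstimulated 25.910; DUSP10 doxorubicin-stimulated 30.220; PPIA unstimulated 19.600; PPIA doxorubicin-stimulated 20.080
ΔCt(unstimulated) = 25.910 − 19.600 = 6.310
ΔCt(doxorubicin-stimulated) = 30.220 − 20.080 = 10.140
ΔΔCt = 10.140 − 6.310 = 3.830
Fold change = 2^(−3.830) = 0.0703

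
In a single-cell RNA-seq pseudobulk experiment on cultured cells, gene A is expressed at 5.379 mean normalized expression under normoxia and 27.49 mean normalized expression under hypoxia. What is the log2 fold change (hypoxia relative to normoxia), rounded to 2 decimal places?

Fold change = 27.49 / 5.379 = 5.1106
log2(5.1106) = 2.353

2.35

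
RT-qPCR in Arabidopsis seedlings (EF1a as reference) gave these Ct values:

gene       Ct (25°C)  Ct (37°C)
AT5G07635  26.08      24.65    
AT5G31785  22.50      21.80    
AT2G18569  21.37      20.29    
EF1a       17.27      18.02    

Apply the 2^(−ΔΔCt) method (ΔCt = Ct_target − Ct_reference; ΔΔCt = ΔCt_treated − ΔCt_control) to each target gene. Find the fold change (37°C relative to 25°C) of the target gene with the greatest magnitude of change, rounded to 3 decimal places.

AT5G07635: ΔΔCt = (24.65−18.02) − (26.08−17.27) = 6.63 − 8.81 = -2.18; fold change = 2^2.18 = 4.532
AT5G31785: ΔΔCt = (21.80−18.02) − (22.50−17.27) = 3.78 − 5.23 = -1.45; fold change = 2^1.45 = 2.732
AT2G18569: ΔΔCt = (20.29−18.02) − (21.37−17.27) = 2.27 − 4.10 = -1.83; fold change = 2^1.83 = 3.555
AT5G07635 has the largest |ΔΔCt| = 2.18.

4.532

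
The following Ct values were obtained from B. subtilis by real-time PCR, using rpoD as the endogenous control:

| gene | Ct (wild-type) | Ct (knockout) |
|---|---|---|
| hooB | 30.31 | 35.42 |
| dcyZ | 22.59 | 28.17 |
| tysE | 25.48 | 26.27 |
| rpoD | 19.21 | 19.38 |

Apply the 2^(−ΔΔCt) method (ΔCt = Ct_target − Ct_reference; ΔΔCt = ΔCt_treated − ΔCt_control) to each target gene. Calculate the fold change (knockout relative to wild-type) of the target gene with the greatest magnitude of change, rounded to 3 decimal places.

0.024

hooB: ΔΔCt = (35.42−19.38) − (30.31−19.21) = 16.04 − 11.10 = 4.94; fold change = 2^-4.94 = 0.033
dcyZ: ΔΔCt = (28.17−19.38) − (22.59−19.21) = 8.79 − 3.38 = 5.41; fold change = 2^-5.41 = 0.024
tysE: ΔΔCt = (26.27−19.38) − (25.48−19.21) = 6.89 − 6.27 = 0.62; fold change = 2^-0.62 = 0.651
dcyZ has the largest |ΔΔCt| = 5.41.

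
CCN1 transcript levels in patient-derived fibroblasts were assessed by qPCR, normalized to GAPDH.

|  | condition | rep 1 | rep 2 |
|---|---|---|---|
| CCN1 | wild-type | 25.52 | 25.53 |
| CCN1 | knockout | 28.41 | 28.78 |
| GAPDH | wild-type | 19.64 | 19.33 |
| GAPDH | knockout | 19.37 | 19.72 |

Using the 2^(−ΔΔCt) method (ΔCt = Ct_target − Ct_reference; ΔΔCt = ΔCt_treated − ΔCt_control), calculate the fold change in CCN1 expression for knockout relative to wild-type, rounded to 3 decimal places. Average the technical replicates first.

0.124

Mean Ct: CCN1 wild-type 25.525; CCN1 knockout 28.595; GAPDH wild-type 19.485; GAPDH knockout 19.545
ΔCt(wild-type) = 25.525 − 19.485 = 6.040
ΔCt(knockout) = 28.595 − 19.545 = 9.050
ΔΔCt = 9.050 − 6.040 = 3.010
Fold change = 2^(−3.010) = 0.1241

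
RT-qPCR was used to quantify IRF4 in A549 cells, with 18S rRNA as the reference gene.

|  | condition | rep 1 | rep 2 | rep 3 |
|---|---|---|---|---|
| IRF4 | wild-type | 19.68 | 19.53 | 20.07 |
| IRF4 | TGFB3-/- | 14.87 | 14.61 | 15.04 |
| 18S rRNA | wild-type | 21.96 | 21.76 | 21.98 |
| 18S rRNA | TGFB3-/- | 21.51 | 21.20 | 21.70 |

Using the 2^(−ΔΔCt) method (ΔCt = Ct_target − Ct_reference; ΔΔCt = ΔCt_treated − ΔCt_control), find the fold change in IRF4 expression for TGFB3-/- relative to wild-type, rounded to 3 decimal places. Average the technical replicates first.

22.471

Mean Ct: IRF4 wild-type 19.760; IRF4 TGFB3-/- 14.840; 18S rRNA wild-type 21.900; 18S rRNA TGFB3-/- 21.470
ΔCt(wild-type) = 19.760 − 21.900 = -2.140
ΔCt(TGFB3-/-) = 14.840 − 21.470 = -6.630
ΔΔCt = -6.630 − (-2.140) = -4.490
Fold change = 2^(−(-4.490)) = 2^4.490 = 22.4711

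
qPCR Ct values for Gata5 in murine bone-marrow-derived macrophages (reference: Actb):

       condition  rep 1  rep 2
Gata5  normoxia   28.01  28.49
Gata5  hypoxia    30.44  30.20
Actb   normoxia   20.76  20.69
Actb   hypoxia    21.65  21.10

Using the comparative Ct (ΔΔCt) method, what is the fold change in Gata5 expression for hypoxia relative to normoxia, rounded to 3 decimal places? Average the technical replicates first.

0.374

Mean Ct: Gata5 normoxia 28.250; Gata5 hypoxia 30.320; Actb normoxia 20.725; Actb hypoxia 21.375
ΔCt(normoxia) = 28.250 − 20.725 = 7.525
ΔCt(hypoxia) = 30.320 − 21.375 = 8.945
ΔΔCt = 8.945 − 7.525 = 1.420
Fold change = 2^(−1.420) = 0.3737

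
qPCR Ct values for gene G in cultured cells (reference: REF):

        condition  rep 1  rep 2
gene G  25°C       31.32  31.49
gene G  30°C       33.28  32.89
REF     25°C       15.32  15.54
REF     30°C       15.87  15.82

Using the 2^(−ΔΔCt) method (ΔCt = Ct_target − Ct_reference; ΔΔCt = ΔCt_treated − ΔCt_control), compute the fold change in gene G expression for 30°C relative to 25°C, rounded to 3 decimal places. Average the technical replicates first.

0.416

Mean Ct: gene G 25°C 31.405; gene G 30°C 33.085; REF 25°C 15.430; REF 30°C 15.845
ΔCt(25°C) = 31.405 − 15.430 = 15.975
ΔCt(30°C) = 33.085 − 15.845 = 17.240
ΔΔCt = 17.240 − 15.975 = 1.265
Fold change = 2^(−1.265) = 0.4161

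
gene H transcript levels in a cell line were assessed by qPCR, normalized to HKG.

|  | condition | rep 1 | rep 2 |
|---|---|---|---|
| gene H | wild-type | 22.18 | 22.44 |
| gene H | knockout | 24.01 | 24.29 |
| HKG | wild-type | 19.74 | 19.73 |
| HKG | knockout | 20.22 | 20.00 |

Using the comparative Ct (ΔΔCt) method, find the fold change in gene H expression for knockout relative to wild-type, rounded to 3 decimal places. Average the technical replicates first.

Mean Ct: gene H wild-type 22.310; gene H knockout 24.150; HKG wild-type 19.735; HKG knockout 20.110
ΔCt(wild-type) = 22.310 − 19.735 = 2.575
ΔCt(knockout) = 24.150 − 20.110 = 4.040
ΔΔCt = 4.040 − 2.575 = 1.465
Fold change = 2^(−1.465) = 0.3622

0.362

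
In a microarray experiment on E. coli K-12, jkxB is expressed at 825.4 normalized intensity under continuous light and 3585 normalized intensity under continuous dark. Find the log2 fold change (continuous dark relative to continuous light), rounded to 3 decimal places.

2.119

Fold change = 3585 / 825.4 = 4.3433
log2(4.3433) = 2.1188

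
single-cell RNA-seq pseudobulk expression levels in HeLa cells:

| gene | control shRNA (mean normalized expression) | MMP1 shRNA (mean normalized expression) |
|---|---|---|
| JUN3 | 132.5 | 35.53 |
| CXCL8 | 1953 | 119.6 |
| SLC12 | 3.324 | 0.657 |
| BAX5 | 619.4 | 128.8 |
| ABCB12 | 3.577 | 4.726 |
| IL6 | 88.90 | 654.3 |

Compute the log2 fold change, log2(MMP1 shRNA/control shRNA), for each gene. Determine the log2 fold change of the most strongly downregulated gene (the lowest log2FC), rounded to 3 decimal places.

log2(35.53/132.5) = -1.899  (JUN3)
log2(119.6/1953) = -4.029  (CXCL8)
log2(0.657/3.324) = -2.339  (SLC12)
log2(128.8/619.4) = -2.266  (BAX5)
log2(4.726/3.577) = 0.402  (ABCB12)
log2(654.3/88.90) = 2.880  (IL6)
CXCL8 is most strongly downregulated.

-4.029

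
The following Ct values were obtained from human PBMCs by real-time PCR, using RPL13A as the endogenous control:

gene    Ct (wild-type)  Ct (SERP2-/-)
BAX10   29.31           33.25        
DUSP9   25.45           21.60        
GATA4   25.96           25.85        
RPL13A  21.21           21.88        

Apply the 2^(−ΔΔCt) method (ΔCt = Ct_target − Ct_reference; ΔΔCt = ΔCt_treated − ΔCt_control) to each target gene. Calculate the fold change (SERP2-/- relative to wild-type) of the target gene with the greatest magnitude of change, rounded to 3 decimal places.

BAX10: ΔΔCt = (33.25−21.88) − (29.31−21.21) = 11.37 − 8.10 = 3.27; fold change = 2^-3.27 = 0.104
DUSP9: ΔΔCt = (21.60−21.88) − (25.45−21.21) = -0.28 − 4.24 = -4.52; fold change = 2^4.52 = 22.943
GATA4: ΔΔCt = (25.85−21.88) − (25.96−21.21) = 3.97 − 4.75 = -0.78; fold change = 2^0.78 = 1.717
DUSP9 has the largest |ΔΔCt| = 4.52.

22.943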